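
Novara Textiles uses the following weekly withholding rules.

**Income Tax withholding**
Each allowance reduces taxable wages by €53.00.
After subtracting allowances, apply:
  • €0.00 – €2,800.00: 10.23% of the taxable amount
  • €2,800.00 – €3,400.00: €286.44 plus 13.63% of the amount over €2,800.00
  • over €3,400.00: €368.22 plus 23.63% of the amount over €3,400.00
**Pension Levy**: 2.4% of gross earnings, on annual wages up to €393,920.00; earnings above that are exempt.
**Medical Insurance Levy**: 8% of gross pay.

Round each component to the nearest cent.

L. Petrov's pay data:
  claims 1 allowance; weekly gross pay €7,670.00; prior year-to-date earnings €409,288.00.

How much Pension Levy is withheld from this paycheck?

Pension Levy: YTD €409,288.00 ≥ cap €393,920.00 → €0.00

€0.00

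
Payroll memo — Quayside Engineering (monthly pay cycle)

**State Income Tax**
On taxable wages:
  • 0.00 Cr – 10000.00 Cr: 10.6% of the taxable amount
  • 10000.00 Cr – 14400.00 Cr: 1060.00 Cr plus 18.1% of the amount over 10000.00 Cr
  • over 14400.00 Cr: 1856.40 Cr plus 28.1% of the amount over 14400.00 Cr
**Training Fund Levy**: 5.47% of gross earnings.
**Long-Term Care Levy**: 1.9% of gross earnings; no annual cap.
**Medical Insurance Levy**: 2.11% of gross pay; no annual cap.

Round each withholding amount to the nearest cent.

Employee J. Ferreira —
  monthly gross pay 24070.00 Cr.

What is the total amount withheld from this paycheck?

State Income Tax: taxable = 24070.00 Cr
  1856.40 Cr + 28.1% × (24070.00 Cr − 14400.00 Cr) = 1856.40 Cr + 28.1% × 9670.00 Cr = 4573.67 Cr
Training Fund Levy: 5.47% × 24070.00 Cr = 1316.63 Cr
Long-Term Care Levy: 1.9% × 24070.00 Cr = 457.33 Cr
Medical Insurance Levy: 2.11% × 24070.00 Cr = 507.88 Cr
Total: 4573.67 Cr + 1316.63 Cr + 457.33 Cr + 507.88 Cr = 6855.51 Cr

6855.51 Cr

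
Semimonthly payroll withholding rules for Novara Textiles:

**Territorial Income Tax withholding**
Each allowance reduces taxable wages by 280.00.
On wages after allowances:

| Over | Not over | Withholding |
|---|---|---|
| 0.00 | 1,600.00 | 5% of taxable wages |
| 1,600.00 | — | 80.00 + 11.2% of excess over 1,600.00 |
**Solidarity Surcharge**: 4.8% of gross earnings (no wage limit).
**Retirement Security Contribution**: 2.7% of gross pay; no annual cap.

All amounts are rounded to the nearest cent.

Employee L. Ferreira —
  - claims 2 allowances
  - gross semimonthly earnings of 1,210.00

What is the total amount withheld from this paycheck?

Territorial Income Tax: taxable = 1,210.00 − 2×280.00 = 650.00
  5% × 650.00 = 32.50
Solidarity Surcharge: 4.8% × 1,210.00 = 58.08
Retirement Security Contribution: 2.7% × 1,210.00 = 32.67
Total: 32.50 + 58.08 + 32.67 = 123.25

123.25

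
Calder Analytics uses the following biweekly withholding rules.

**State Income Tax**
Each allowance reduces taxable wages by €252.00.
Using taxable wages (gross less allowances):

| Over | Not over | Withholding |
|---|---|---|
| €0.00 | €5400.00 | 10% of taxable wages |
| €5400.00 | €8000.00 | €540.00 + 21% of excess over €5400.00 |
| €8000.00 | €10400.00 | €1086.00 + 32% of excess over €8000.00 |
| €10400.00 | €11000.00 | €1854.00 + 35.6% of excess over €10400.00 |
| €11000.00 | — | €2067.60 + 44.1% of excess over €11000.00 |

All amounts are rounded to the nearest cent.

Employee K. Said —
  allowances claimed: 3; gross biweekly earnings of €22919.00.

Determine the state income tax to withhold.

€6990.48

State Income Tax: taxable = €22919.00 − 3×€252.00 = €22163.00
  €2067.60 + 44.1% × (€22163.00 − €11000.00) = €2067.60 + 44.1% × €11163.00 = €6990.48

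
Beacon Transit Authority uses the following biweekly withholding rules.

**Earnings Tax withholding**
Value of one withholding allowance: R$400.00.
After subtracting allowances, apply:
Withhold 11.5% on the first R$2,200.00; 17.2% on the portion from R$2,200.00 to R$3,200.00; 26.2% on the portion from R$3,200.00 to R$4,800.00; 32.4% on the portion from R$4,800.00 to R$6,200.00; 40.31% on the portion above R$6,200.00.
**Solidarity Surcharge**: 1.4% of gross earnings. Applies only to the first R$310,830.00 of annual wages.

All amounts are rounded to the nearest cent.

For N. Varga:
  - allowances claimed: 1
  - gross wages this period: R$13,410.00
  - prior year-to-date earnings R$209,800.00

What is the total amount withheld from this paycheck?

Earnings Tax: taxable = R$13,410.00 − 1×R$400.00 = R$13,010.00
  R$1,297.80 + 40.31% × (R$13,010.00 − R$6,200.00) = R$1,297.80 + 40.31% × R$6,810.00 = R$4,042.91
Solidarity Surcharge: 1.4% × R$13,410.00 = R$187.74
Total: R$4,042.91 + R$187.74 = R$4,230.65

R$4,230.65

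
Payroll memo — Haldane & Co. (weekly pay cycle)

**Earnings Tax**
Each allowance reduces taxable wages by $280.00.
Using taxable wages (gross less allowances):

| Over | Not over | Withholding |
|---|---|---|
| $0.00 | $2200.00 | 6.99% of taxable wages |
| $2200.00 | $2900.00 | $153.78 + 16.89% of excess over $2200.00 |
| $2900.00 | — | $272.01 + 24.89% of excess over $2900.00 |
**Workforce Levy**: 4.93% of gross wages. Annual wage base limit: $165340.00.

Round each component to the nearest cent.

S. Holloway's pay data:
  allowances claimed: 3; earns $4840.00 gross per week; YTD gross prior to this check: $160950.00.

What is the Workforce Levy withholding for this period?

$216.43

Workforce Levy: cap $165340.00 − YTD $160950.00 = $4390.00 subject; 4.93% × $4390.00 = $216.43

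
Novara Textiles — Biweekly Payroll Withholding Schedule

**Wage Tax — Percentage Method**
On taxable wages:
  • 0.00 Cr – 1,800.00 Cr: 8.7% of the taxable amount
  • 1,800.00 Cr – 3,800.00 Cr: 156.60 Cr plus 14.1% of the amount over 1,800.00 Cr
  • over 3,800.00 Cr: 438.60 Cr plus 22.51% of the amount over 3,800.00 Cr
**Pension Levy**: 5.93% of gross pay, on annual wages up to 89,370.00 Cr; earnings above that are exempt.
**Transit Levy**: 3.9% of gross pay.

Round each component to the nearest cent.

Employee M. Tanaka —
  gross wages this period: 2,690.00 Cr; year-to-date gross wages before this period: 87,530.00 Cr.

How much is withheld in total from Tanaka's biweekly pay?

Wage Tax: taxable = 2,690.00 Cr
  156.60 Cr + 14.1% × (2,690.00 Cr − 1,800.00 Cr) = 156.60 Cr + 14.1% × 890.00 Cr = 282.09 Cr
Pension Levy: cap 89,370.00 Cr − YTD 87,530.00 Cr = 1,840.00 Cr subject; 5.93% × 1,840.00 Cr = 109.11 Cr
Transit Levy: 3.9% × 2,690.00 Cr = 104.91 Cr
Total: 282.09 Cr + 109.11 Cr + 104.91 Cr = 496.11 Cr

496.11 Cr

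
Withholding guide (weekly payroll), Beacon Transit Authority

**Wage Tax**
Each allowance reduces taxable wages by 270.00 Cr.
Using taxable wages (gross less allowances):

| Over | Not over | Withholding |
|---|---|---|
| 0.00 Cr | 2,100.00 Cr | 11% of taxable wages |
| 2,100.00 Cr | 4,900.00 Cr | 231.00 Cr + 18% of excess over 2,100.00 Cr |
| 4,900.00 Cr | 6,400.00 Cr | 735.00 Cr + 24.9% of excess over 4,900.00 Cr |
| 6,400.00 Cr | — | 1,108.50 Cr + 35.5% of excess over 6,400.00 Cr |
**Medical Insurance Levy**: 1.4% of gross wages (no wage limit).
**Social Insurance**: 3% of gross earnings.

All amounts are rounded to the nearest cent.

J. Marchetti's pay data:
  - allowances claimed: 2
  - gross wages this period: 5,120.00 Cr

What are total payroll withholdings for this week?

902.68 Cr

Wage Tax: taxable = 5,120.00 Cr − 2×270.00 Cr = 4,580.00 Cr
  231.00 Cr + 18% × (4,580.00 Cr − 2,100.00 Cr) = 231.00 Cr + 18% × 2,480.00 Cr = 677.40 Cr
Medical Insurance Levy: 1.4% × 5,120.00 Cr = 71.68 Cr
Social Insurance: 3% × 5,120.00 Cr = 153.60 Cr
Total: 677.40 Cr + 71.68 Cr + 153.60 Cr = 902.68 Cr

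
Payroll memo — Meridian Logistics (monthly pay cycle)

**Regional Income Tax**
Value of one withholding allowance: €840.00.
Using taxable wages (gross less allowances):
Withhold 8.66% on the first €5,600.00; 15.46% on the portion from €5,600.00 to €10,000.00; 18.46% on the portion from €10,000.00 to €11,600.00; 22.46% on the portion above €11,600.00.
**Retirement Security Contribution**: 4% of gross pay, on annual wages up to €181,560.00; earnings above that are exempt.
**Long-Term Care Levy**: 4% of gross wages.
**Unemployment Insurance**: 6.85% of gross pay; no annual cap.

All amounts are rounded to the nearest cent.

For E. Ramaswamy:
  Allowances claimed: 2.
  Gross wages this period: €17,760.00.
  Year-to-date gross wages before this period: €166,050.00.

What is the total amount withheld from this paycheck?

€5,014.13

Regional Income Tax: taxable = €17,760.00 − 2×€840.00 = €16,080.00
  €1,460.56 + 22.46% × (€16,080.00 − €11,600.00) = €1,460.56 + 22.46% × €4,480.00 = €2,466.77
Retirement Security Contribution: cap €181,560.00 − YTD €166,050.00 = €15,510.00 subject; 4% × €15,510.00 = €620.40
Long-Term Care Levy: 4% × €17,760.00 = €710.40
Unemployment Insurance: 6.85% × €17,760.00 = €1,216.56
Total: €2,466.77 + €620.40 + €710.40 + €1,216.56 = €5,014.13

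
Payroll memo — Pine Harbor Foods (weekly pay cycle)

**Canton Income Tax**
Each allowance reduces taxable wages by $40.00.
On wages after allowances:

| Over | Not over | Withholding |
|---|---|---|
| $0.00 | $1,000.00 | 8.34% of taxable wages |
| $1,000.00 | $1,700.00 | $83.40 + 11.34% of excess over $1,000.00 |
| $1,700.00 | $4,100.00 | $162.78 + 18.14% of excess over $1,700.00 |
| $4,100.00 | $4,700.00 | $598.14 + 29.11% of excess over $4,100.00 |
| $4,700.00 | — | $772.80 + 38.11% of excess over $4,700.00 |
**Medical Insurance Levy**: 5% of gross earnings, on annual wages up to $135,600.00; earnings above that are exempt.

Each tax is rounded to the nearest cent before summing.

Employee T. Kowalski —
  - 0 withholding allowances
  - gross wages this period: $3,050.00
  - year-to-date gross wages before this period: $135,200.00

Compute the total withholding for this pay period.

$427.67

Canton Income Tax: taxable = $3,050.00
  $162.78 + 18.14% × ($3,050.00 − $1,700.00) = $162.78 + 18.14% × $1,350.00 = $407.67
Medical Insurance Levy: cap $135,600.00 − YTD $135,200.00 = $400.00 subject; 5% × $400.00 = $20.00
Total: $407.67 + $20.00 = $427.67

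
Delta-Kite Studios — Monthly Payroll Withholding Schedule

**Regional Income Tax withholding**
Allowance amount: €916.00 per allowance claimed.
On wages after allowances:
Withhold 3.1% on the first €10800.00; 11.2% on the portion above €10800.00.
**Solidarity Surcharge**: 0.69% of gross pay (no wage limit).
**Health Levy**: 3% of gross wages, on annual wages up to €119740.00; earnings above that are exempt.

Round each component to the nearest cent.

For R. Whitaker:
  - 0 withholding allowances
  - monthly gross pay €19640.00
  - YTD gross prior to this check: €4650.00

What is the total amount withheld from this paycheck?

€2049.60

Regional Income Tax: taxable = €19640.00
  €334.80 + 11.2% × (€19640.00 − €10800.00) = €334.80 + 11.2% × €8840.00 = €1324.88
Solidarity Surcharge: 0.69% × €19640.00 = €135.52
Health Levy: 3% × €19640.00 = €589.20
Total: €1324.88 + €135.52 + €589.20 = €2049.60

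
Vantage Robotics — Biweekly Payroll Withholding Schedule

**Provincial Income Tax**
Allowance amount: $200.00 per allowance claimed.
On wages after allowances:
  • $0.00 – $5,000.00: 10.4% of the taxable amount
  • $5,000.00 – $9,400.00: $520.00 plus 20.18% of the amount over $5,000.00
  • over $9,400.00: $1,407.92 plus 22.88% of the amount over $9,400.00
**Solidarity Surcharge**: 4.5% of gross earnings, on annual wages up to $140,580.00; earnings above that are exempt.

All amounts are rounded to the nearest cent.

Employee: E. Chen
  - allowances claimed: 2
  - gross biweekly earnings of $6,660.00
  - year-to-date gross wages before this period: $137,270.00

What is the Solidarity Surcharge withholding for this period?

$148.95

Solidarity Surcharge: cap $140,580.00 − YTD $137,270.00 = $3,310.00 subject; 4.5% × $3,310.00 = $148.95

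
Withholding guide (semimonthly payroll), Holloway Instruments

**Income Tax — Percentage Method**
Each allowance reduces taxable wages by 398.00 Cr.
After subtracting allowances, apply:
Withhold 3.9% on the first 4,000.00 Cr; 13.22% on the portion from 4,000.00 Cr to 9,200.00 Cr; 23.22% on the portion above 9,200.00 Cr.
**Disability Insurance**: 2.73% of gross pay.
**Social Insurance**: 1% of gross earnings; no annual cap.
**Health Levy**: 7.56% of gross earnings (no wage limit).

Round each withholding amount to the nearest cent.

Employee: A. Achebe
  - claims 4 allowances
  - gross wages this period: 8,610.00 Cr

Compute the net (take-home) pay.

7,082.95 Cr

Income Tax: taxable = 8,610.00 Cr − 4×398.00 Cr = 7,018.00 Cr
  156.00 Cr + 13.22% × (7,018.00 Cr − 4,000.00 Cr) = 156.00 Cr + 13.22% × 3,018.00 Cr = 554.98 Cr
Disability Insurance: 2.73% × 8,610.00 Cr = 235.05 Cr
Social Insurance: 1% × 8,610.00 Cr = 86.10 Cr
Health Levy: 7.56% × 8,610.00 Cr = 650.92 Cr
Total withheld: 554.98 Cr + 235.05 Cr + 86.10 Cr + 650.92 Cr = 1,527.05 Cr
Net pay: 8,610.00 Cr − 1,527.05 Cr = 7,082.95 Cr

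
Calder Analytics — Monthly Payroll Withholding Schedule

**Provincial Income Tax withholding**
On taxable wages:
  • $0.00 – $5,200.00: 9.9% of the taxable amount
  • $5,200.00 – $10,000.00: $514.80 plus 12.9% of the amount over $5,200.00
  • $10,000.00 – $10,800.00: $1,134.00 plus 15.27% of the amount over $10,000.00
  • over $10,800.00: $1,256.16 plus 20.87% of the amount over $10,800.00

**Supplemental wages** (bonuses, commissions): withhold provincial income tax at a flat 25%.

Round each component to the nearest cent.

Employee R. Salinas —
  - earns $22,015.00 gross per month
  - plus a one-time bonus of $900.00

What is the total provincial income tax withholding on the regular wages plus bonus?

$3,821.73

Provincial Income Tax: taxable = $22,015.00
  $1,256.16 + 20.87% × ($22,015.00 − $10,800.00) = $1,256.16 + 20.87% × $11,215.00 = $3,596.73
Supplemental (25% flat on bonus): 25% × $900.00 = $225.00
Total provincial income tax: $3,596.73 + $225.00 = $3,821.73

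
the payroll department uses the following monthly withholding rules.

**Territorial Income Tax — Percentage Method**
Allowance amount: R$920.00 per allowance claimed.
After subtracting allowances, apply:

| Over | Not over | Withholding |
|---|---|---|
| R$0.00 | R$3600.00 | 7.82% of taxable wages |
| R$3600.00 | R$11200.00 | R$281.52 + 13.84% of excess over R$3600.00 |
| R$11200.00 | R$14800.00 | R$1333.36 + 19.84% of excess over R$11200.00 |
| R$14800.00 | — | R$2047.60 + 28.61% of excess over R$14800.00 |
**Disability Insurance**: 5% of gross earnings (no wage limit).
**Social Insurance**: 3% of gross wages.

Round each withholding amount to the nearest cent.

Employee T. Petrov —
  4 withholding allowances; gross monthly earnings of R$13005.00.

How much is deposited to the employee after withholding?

Territorial Income Tax: taxable = R$13005.00 − 4×R$920.00 = R$9325.00
  R$281.52 + 13.84% × (R$9325.00 − R$3600.00) = R$281.52 + 13.84% × R$5725.00 = R$1073.86
Disability Insurance: 5% × R$13005.00 = R$650.25
Social Insurance: 3% × R$13005.00 = R$390.15
Total withheld: R$1073.86 + R$650.25 + R$390.15 = R$2114.26
Net pay: R$13005.00 − R$2114.26 = R$10890.74

R$10890.74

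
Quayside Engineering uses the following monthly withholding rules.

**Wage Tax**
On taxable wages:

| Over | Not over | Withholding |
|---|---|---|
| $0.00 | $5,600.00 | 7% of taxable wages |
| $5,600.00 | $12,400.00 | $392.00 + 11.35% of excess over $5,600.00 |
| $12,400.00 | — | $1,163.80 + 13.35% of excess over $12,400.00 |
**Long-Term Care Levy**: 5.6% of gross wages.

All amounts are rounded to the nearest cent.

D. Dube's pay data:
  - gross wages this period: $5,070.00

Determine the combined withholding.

$638.82

Wage Tax: taxable = $5,070.00
  7% × $5,070.00 = $354.90
Long-Term Care Levy: 5.6% × $5,070.00 = $283.92
Total: $354.90 + $283.92 = $638.82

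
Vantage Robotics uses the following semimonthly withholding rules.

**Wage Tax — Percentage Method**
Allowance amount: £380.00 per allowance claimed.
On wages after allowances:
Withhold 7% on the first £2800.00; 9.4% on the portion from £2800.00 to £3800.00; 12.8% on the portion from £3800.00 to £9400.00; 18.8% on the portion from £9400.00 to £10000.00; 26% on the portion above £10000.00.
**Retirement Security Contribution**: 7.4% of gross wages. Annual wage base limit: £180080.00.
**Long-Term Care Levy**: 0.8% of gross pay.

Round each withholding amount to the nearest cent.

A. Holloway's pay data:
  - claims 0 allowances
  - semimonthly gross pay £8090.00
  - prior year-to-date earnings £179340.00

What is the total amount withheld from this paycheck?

Wage Tax: taxable = £8090.00
  £290.00 + 12.8% × (£8090.00 − £3800.00) = £290.00 + 12.8% × £4290.00 = £839.12
Retirement Security Contribution: cap £180080.00 − YTD £179340.00 = £740.00 subject; 7.4% × £740.00 = £54.76
Long-Term Care Levy: 0.8% × £8090.00 = £64.72
Total: £839.12 + £54.76 + £64.72 = £958.60

£958.60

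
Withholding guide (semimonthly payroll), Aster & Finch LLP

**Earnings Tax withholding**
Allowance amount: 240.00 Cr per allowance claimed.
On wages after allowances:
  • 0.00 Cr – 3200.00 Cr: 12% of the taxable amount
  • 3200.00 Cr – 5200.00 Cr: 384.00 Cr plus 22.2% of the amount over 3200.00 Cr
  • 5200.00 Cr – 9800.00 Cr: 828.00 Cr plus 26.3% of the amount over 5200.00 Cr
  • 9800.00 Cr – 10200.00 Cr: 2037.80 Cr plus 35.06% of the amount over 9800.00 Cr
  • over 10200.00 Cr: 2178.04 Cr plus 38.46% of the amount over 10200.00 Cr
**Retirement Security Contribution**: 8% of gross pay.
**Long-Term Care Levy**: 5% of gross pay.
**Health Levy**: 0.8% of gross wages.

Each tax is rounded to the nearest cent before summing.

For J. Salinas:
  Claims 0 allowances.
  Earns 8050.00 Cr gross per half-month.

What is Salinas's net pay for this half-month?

5361.55 Cr

Earnings Tax: taxable = 8050.00 Cr
  828.00 Cr + 26.3% × (8050.00 Cr − 5200.00 Cr) = 828.00 Cr + 26.3% × 2850.00 Cr = 1577.55 Cr
Retirement Security Contribution: 8% × 8050.00 Cr = 644.00 Cr
Long-Term Care Levy: 5% × 8050.00 Cr = 402.50 Cr
Health Levy: 0.8% × 8050.00 Cr = 64.40 Cr
Total withheld: 1577.55 Cr + 644.00 Cr + 402.50 Cr + 64.40 Cr = 2688.45 Cr
Net pay: 8050.00 Cr − 2688.45 Cr = 5361.55 Cr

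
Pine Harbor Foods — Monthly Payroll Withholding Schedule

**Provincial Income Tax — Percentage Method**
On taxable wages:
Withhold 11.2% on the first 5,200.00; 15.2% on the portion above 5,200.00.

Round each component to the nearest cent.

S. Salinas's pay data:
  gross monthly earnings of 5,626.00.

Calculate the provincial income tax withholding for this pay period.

Provincial Income Tax: taxable = 5,626.00
  582.40 + 15.2% × (5,626.00 − 5,200.00) = 582.40 + 15.2% × 426.00 = 647.15

647.15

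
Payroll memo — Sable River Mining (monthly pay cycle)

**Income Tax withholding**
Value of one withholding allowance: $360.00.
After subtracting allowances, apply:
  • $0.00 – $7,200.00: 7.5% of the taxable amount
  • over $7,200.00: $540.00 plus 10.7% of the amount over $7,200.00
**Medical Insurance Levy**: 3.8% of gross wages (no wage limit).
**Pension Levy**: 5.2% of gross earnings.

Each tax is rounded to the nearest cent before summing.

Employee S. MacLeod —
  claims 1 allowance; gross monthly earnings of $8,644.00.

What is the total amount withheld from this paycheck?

Income Tax: taxable = $8,644.00 − 1×$360.00 = $8,284.00
  $540.00 + 10.7% × ($8,284.00 − $7,200.00) = $540.00 + 10.7% × $1,084.00 = $655.99
Medical Insurance Levy: 3.8% × $8,644.00 = $328.47
Pension Levy: 5.2% × $8,644.00 = $449.49
Total: $655.99 + $328.47 + $449.49 = $1,433.95

$1,433.95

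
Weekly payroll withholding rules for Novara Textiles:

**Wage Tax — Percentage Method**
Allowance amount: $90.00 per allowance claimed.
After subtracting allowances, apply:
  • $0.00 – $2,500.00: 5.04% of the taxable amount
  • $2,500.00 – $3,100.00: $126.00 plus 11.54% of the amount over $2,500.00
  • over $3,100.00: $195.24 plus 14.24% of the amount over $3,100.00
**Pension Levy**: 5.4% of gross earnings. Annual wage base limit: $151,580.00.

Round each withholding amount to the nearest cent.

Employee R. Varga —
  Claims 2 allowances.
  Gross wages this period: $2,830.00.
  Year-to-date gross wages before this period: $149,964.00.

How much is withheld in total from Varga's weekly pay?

$230.57

Wage Tax: taxable = $2,830.00 − 2×$90.00 = $2,650.00
  $126.00 + 11.54% × ($2,650.00 − $2,500.00) = $126.00 + 11.54% × $150.00 = $143.31
Pension Levy: cap $151,580.00 − YTD $149,964.00 = $1,616.00 subject; 5.4% × $1,616.00 = $87.26
Total: $143.31 + $87.26 = $230.57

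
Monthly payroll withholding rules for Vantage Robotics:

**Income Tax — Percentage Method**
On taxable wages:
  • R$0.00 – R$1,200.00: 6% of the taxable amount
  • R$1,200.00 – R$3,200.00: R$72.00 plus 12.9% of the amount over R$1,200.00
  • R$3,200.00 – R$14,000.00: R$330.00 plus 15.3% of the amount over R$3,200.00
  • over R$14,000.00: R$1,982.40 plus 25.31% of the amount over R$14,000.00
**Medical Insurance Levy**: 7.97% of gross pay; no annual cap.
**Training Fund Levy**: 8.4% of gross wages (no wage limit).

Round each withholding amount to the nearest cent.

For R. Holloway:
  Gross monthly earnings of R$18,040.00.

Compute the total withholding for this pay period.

Income Tax: taxable = R$18,040.00
  R$1,982.40 + 25.31% × (R$18,040.00 − R$14,000.00) = R$1,982.40 + 25.31% × R$4,040.00 = R$3,004.92
Medical Insurance Levy: 7.97% × R$18,040.00 = R$1,437.79
Training Fund Levy: 8.4% × R$18,040.00 = R$1,515.36
Total: R$3,004.92 + R$1,437.79 + R$1,515.36 = R$5,958.07

R$5,958.07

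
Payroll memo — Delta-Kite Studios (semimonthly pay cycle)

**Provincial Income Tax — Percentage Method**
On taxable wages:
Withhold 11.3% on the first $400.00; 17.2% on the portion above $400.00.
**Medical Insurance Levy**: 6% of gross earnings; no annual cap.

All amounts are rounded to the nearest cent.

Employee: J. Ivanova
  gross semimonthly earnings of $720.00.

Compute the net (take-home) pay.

$576.56

Provincial Income Tax: taxable = $720.00
  $45.20 + 17.2% × ($720.00 − $400.00) = $45.20 + 17.2% × $320.00 = $100.24
Medical Insurance Levy: 6% × $720.00 = $43.20
Total withheld: $100.24 + $43.20 = $143.44
Net pay: $720.00 − $143.44 = $576.56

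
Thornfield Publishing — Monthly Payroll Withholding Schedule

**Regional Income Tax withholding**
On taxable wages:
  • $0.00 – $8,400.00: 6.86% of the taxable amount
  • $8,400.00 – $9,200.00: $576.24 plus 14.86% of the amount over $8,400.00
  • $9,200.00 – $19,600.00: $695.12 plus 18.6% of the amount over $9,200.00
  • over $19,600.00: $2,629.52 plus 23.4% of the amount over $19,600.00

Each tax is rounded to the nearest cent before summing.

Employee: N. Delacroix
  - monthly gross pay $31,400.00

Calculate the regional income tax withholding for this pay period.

$5,390.72

Regional Income Tax: taxable = $31,400.00
  $2,629.52 + 23.4% × ($31,400.00 − $19,600.00) = $2,629.52 + 23.4% × $11,800.00 = $5,390.72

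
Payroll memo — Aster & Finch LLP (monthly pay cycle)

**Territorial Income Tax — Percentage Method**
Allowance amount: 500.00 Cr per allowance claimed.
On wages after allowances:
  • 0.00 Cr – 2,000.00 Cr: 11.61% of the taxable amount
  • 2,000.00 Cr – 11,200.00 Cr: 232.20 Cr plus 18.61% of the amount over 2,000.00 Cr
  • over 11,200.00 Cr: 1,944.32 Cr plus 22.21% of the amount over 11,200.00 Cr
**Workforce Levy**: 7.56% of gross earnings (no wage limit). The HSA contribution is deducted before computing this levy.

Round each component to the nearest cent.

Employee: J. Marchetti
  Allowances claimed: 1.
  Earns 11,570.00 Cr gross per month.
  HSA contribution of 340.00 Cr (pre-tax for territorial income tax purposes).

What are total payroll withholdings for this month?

2,705.84 Cr

Territorial Income Tax: taxable = 11,570.00 Cr − 340.00 Cr − 1×500.00 Cr = 10,730.00 Cr
  232.20 Cr + 18.61% × (10,730.00 Cr − 2,000.00 Cr) = 232.20 Cr + 18.61% × 8,730.00 Cr = 1,856.85 Cr
Workforce Levy: 7.56% × 11,230.00 Cr = 848.99 Cr
Total: 1,856.85 Cr + 848.99 Cr = 2,705.84 Cr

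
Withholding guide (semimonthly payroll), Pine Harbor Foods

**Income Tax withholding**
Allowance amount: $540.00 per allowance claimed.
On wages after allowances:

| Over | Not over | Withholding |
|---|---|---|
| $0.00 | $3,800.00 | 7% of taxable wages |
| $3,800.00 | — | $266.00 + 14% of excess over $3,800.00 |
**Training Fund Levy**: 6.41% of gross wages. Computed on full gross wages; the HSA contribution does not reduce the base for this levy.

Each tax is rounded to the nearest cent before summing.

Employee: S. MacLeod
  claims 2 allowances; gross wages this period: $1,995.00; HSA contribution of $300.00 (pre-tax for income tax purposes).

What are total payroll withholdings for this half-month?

$170.93

Income Tax: taxable = $1,995.00 − $300.00 − 2×$540.00 = $615.00
  7% × $615.00 = $43.05
Training Fund Levy: 6.41% × $1,995.00 = $127.88
Total: $43.05 + $127.88 = $170.93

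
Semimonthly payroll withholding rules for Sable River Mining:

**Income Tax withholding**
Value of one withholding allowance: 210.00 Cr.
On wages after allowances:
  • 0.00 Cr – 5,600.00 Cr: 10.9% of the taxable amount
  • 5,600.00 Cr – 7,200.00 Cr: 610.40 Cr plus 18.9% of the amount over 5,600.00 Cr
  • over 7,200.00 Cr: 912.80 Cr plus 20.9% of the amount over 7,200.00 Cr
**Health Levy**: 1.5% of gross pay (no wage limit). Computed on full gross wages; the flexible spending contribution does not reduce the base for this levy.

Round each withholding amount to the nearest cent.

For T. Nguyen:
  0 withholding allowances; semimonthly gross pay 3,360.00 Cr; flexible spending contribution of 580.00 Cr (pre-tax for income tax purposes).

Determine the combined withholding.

Income Tax: taxable = 3,360.00 Cr − 580.00 Cr = 2,780.00 Cr
  10.9% × 2,780.00 Cr = 303.02 Cr
Health Levy: 1.5% × 3,360.00 Cr = 50.40 Cr
Total: 303.02 Cr + 50.40 Cr = 353.42 Cr

353.42 Cr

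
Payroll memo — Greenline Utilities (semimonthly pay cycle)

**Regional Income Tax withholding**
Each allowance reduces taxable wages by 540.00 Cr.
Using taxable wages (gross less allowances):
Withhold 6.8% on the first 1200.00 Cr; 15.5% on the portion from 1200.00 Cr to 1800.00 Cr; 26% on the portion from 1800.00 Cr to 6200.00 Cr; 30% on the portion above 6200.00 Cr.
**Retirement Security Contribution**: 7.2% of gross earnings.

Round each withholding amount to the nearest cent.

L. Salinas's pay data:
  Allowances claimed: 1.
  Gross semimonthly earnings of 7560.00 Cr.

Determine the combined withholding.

2108.92 Cr

Regional Income Tax: taxable = 7560.00 Cr − 1×540.00 Cr = 7020.00 Cr
  1318.60 Cr + 30% × (7020.00 Cr − 6200.00 Cr) = 1318.60 Cr + 30% × 820.00 Cr = 1564.60 Cr
Retirement Security Contribution: 7.2% × 7560.00 Cr = 544.32 Cr
Total: 1564.60 Cr + 544.32 Cr = 2108.92 Cr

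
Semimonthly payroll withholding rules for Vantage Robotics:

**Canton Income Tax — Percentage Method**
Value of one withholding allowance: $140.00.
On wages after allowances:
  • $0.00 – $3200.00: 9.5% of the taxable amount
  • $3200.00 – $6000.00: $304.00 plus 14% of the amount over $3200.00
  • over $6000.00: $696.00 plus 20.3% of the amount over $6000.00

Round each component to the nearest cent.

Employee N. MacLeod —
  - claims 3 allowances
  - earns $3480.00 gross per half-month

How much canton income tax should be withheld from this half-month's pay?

Canton Income Tax: taxable = $3480.00 − 3×$140.00 = $3060.00
  9.5% × $3060.00 = $290.70

$290.70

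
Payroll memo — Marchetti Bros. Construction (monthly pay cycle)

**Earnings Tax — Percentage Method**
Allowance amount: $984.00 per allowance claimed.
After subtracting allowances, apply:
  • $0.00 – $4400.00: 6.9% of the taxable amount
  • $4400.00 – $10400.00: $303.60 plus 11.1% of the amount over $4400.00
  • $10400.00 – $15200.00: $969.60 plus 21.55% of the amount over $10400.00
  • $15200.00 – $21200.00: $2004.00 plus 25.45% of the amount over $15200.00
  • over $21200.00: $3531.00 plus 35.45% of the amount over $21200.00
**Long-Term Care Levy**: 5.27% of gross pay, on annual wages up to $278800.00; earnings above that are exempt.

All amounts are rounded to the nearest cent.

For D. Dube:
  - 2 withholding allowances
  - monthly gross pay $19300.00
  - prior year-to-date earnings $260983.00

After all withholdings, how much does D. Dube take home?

Earnings Tax: taxable = $19300.00 − 2×$984.00 = $17332.00
  $2004.00 + 25.45% × ($17332.00 − $15200.00) = $2004.00 + 25.45% × $2132.00 = $2546.59
Long-Term Care Levy: cap $278800.00 − YTD $260983.00 = $17817.00 subject; 5.27% × $17817.00 = $938.96
Total withheld: $2546.59 + $938.96 = $3485.55
Net pay: $19300.00 − $3485.55 = $15814.45

$15814.45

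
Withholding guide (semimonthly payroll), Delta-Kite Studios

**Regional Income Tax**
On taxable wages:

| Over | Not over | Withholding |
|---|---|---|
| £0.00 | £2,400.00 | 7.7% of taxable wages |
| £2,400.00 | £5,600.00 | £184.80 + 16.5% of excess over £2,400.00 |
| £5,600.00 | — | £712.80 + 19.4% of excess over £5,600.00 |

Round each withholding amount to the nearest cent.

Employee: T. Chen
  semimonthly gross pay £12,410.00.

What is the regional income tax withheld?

Regional Income Tax: taxable = £12,410.00
  £712.80 + 19.4% × (£12,410.00 − £5,600.00) = £712.80 + 19.4% × £6,810.00 = £2,033.94

£2,033.94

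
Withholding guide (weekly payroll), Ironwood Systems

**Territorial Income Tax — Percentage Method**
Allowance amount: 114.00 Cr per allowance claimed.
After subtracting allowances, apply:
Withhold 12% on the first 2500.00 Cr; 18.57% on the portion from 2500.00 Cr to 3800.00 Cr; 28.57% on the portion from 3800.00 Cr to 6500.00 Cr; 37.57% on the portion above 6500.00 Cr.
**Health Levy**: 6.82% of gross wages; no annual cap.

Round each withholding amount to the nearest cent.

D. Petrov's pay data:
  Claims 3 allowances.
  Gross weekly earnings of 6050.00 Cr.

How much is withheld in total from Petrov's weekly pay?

Territorial Income Tax: taxable = 6050.00 Cr − 3×114.00 Cr = 5708.00 Cr
  541.41 Cr + 28.57% × (5708.00 Cr − 3800.00 Cr) = 541.41 Cr + 28.57% × 1908.00 Cr = 1086.53 Cr
Health Levy: 6.82% × 6050.00 Cr = 412.61 Cr
Total: 1086.53 Cr + 412.61 Cr = 1499.14 Cr

1499.14 Cr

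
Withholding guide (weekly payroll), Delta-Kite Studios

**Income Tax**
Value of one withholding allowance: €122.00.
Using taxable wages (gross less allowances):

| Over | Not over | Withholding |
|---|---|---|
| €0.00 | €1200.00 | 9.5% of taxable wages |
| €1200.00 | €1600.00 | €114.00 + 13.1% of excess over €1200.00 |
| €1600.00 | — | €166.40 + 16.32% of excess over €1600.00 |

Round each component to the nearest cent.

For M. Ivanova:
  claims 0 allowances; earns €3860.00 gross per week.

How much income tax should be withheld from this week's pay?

Income Tax: taxable = €3860.00
  €166.40 + 16.32% × (€3860.00 − €1600.00) = €166.40 + 16.32% × €2260.00 = €535.23

€535.23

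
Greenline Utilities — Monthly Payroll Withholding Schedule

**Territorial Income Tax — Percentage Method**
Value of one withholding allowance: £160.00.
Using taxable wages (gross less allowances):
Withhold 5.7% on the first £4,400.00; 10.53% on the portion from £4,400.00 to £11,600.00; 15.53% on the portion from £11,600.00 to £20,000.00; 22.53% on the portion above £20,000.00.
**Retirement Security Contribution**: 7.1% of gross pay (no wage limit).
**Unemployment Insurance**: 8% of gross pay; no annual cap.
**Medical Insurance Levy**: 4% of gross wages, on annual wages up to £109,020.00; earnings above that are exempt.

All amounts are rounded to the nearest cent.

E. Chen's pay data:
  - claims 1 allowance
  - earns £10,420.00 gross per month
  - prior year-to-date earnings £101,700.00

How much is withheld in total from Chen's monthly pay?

Territorial Income Tax: taxable = £10,420.00 − 1×£160.00 = £10,260.00
  £250.80 + 10.53% × (£10,260.00 − £4,400.00) = £250.80 + 10.53% × £5,860.00 = £867.86
Retirement Security Contribution: 7.1% × £10,420.00 = £739.82
Unemployment Insurance: 8% × £10,420.00 = £833.60
Medical Insurance Levy: cap £109,020.00 − YTD £101,700.00 = £7,320.00 subject; 4% × £7,320.00 = £292.80
Total: £867.86 + £739.82 + £833.60 + £292.80 = £2,734.08

£2,734.08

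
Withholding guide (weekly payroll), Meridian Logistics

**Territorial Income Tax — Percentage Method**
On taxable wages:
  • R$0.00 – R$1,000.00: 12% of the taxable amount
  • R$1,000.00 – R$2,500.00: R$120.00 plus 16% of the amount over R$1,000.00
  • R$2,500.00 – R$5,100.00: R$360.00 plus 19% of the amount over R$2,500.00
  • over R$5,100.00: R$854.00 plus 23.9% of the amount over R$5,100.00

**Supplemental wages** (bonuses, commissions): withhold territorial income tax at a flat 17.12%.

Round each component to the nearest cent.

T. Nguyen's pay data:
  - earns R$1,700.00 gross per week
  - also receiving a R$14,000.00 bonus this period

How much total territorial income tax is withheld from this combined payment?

Territorial Income Tax: taxable = R$1,700.00
  R$120.00 + 16% × (R$1,700.00 − R$1,000.00) = R$120.00 + 16% × R$700.00 = R$232.00
Supplemental (17.12% flat on bonus): 17.12% × R$14,000.00 = R$2,396.80
Total territorial income tax: R$232.00 + R$2,396.80 = R$2,628.80

R$2,628.80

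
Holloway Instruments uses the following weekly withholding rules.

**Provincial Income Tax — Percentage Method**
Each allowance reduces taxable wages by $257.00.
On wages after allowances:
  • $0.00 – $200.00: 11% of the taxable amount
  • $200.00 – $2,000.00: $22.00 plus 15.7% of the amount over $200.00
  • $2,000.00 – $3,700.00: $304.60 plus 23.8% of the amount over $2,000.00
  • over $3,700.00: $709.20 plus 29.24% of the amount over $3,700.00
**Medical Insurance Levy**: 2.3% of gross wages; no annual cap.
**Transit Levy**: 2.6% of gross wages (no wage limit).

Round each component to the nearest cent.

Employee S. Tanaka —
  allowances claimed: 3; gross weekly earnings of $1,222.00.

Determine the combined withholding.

$121.29

Provincial Income Tax: taxable = $1,222.00 − 3×$257.00 = $451.00
  $22.00 + 15.7% × ($451.00 − $200.00) = $22.00 + 15.7% × $251.00 = $61.41
Medical Insurance Levy: 2.3% × $1,222.00 = $28.11
Transit Levy: 2.6% × $1,222.00 = $31.77
Total: $61.41 + $28.11 + $31.77 = $121.29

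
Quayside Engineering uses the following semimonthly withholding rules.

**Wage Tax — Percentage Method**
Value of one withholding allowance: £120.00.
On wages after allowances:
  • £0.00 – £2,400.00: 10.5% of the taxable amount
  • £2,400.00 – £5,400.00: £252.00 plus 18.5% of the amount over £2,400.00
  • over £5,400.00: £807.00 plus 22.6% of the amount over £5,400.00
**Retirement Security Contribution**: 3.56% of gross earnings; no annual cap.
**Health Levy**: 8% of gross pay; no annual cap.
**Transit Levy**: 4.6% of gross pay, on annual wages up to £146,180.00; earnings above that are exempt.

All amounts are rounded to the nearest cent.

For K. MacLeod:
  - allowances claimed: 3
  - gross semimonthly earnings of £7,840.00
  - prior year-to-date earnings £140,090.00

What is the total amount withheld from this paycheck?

£2,463.52

Wage Tax: taxable = £7,840.00 − 3×£120.00 = £7,480.00
  £807.00 + 22.6% × (£7,480.00 − £5,400.00) = £807.00 + 22.6% × £2,080.00 = £1,277.08
Retirement Security Contribution: 3.56% × £7,840.00 = £279.10
Health Levy: 8% × £7,840.00 = £627.20
Transit Levy: cap £146,180.00 − YTD £140,090.00 = £6,090.00 subject; 4.6% × £6,090.00 = £280.14
Total: £1,277.08 + £279.10 + £627.20 + £280.14 = £2,463.52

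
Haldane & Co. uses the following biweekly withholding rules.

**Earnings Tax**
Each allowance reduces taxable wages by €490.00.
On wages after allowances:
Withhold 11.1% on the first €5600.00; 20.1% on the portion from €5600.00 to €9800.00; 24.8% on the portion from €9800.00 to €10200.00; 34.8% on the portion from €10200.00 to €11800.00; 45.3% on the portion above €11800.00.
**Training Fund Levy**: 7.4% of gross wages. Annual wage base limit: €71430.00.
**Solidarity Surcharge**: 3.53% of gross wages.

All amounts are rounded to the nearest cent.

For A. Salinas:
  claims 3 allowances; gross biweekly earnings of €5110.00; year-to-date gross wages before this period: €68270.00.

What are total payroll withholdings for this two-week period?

€818.26

Earnings Tax: taxable = €5110.00 − 3×€490.00 = €3640.00
  11.1% × €3640.00 = €404.04
Training Fund Levy: cap €71430.00 − YTD €68270.00 = €3160.00 subject; 7.4% × €3160.00 = €233.84
Solidarity Surcharge: 3.53% × €5110.00 = €180.38
Total: €404.04 + €233.84 + €180.38 = €818.26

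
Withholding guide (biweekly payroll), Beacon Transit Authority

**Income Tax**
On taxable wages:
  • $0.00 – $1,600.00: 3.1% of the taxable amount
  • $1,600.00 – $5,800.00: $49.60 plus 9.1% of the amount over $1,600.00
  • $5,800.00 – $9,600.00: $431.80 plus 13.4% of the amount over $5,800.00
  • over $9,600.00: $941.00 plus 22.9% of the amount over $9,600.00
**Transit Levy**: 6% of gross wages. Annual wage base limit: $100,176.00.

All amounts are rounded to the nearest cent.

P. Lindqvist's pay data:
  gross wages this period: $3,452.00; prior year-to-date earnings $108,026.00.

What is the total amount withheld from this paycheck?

$218.13

Income Tax: taxable = $3,452.00
  $49.60 + 9.1% × ($3,452.00 − $1,600.00) = $49.60 + 9.1% × $1,852.00 = $218.13
Transit Levy: YTD $108,026.00 ≥ cap $100,176.00 → $0.00
Total: $218.13 + $0.00 = $218.13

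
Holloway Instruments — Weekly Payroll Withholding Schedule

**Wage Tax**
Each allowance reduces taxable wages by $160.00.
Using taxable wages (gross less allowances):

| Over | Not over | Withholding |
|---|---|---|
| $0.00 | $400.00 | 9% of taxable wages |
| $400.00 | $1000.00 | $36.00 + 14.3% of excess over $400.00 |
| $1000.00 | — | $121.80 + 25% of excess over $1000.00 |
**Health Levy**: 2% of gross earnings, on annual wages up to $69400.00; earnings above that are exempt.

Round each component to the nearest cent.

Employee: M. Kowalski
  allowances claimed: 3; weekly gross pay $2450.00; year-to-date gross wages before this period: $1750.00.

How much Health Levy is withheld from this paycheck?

$49.00

Health Levy: 2% × $2450.00 = $49.00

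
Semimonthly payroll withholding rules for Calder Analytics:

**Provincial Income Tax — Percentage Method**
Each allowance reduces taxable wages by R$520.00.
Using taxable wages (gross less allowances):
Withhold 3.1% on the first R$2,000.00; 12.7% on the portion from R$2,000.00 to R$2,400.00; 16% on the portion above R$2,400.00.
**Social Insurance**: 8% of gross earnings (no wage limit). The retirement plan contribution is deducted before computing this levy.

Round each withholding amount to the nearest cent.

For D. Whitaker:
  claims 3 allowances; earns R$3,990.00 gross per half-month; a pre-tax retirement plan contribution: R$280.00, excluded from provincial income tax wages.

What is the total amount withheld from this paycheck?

R$377.85

Provincial Income Tax: taxable = R$3,990.00 − R$280.00 − 3×R$520.00 = R$2,150.00
  R$62.00 + 12.7% × (R$2,150.00 − R$2,000.00) = R$62.00 + 12.7% × R$150.00 = R$81.05
Social Insurance: 8% × R$3,710.00 = R$296.80
Total: R$81.05 + R$296.80 = R$377.85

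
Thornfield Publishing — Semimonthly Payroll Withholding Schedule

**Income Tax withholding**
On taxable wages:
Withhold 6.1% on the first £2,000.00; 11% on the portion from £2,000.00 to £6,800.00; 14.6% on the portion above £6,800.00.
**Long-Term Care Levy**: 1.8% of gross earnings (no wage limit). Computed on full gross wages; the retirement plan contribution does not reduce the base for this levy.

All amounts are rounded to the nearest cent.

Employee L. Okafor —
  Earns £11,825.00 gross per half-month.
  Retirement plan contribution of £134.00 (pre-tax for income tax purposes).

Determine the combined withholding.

£1,576.94

Income Tax: taxable = £11,825.00 − £134.00 = £11,691.00
  £650.00 + 14.6% × (£11,691.00 − £6,800.00) = £650.00 + 14.6% × £4,891.00 = £1,364.09
Long-Term Care Levy: 1.8% × £11,825.00 = £212.85
Total: £1,364.09 + £212.85 = £1,576.94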